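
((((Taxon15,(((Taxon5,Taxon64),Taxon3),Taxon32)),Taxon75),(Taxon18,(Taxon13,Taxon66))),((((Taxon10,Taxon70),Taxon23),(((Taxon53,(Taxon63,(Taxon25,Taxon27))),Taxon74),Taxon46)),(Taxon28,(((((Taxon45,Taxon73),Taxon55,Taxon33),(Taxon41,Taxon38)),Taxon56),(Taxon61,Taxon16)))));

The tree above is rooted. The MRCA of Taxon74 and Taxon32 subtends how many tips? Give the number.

28

The MRCA of Taxon74 and Taxon32 is the root, so the clade is the entire tree.
That clade contains 28 terminal taxa: Taxon10, Taxon13, Taxon15, Taxon16, Taxon18, Taxon23, Taxon25, Taxon27, Taxon28, Taxon3, Taxon32, Taxon33, Taxon38, Taxon41, Taxon45, Taxon46, Taxon5, Taxon53, Taxon55, Taxon56, Taxon61, Taxon63, Taxon64, Taxon66, Taxon70, Taxon73, Taxon74, Taxon75.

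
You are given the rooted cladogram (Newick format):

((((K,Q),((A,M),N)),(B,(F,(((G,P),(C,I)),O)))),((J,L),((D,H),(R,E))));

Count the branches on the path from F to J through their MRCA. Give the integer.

7

The MRCA of F and J is the root of the tree.
From F up to that node: 4 branches. From J up to the same node: 3 branches. Total: 4 + 3 = 7.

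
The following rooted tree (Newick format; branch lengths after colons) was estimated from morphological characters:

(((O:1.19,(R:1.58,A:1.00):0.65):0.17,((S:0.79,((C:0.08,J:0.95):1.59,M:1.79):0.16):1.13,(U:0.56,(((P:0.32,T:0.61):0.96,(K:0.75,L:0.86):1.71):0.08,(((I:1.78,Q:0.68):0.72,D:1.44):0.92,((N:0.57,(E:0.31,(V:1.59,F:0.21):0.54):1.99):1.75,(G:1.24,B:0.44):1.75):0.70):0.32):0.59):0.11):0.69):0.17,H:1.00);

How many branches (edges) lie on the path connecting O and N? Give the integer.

9

The MRCA of O and N is the node subtending ((O,(R,A)),((S,((C,J),M)),(U,(((P,T),(K,L)),(((I,Q),D),((N,(E,(V,F))),(G,B))))))).
From O up to that node: 2 branches. From N up to the same node: 7 branches. Total: 2 + 7 = 9.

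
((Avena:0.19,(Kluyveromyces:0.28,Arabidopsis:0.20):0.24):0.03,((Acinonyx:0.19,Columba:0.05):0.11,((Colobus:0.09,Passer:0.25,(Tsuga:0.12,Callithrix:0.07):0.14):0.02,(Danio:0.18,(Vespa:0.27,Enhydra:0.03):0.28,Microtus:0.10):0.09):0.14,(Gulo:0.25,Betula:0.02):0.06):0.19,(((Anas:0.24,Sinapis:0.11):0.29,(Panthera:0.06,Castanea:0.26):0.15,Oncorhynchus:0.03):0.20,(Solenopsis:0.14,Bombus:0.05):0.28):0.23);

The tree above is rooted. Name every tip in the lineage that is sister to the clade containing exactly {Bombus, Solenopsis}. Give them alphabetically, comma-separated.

The clade containing exactly {Bombus, Solenopsis} attaches to the tree at the node subtending (((Anas,Sinapis),(Panthera,Castanea),Oncorhynchus),(Solenopsis,Bombus)).
The other lineage descending from that same node — the sister group — is ((Anas,Sinapis),(Panthera,Castanea),Oncorhynchus); its 5 tips in alphabetical order are the answer.

Anas, Castanea, Oncorhynchus, Panthera, Sinapis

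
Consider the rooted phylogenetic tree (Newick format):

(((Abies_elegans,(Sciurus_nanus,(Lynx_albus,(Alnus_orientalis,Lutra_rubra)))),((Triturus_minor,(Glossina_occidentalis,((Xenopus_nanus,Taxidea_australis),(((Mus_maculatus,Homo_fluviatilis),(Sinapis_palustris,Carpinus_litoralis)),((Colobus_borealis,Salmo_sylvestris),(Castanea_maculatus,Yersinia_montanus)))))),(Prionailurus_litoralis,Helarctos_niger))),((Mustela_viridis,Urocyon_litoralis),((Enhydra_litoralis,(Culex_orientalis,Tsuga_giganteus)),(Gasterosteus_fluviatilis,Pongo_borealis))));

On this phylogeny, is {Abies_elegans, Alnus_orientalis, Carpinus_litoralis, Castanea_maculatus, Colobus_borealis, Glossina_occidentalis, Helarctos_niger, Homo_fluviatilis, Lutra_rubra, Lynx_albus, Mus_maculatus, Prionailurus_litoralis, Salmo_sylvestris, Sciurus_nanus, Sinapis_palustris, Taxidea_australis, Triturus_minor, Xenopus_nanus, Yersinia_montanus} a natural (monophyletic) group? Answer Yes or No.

Yes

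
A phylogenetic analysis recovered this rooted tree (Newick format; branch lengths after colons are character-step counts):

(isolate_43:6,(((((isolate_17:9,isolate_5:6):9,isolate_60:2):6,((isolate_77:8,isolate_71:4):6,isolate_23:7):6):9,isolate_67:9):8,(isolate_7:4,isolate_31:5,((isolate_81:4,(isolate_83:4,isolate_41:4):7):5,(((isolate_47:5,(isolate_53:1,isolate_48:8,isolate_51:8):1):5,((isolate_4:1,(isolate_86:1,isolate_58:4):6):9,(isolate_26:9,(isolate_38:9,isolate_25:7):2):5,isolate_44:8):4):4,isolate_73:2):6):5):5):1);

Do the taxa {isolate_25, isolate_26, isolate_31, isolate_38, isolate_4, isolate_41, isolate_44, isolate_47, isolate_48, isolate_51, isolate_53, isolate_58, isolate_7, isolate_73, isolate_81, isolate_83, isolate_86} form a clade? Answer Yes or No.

The most recent common ancestor of these taxa subtends (isolate_7,isolate_31,((isolate_81,(isolate_83,isolate_41)),(((isolate_47,(isolate_53,isolate_48,isolate_51)),((isolate_4,(isolate_86,isolate_58)),(isolate_26,(isolate_38,isolate_25)),isolate_44)),isolate_73))).
That clade has exactly 17 tips — every listed taxon and nothing else — so the group is monophyletic.

Yes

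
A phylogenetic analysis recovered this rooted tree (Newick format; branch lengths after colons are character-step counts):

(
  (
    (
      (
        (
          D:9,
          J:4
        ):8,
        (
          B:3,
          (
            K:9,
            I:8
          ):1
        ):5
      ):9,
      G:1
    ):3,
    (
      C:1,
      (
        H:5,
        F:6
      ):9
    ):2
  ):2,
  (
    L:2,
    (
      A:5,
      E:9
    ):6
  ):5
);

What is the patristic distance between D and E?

The path runs D → … → MRCA → … → E; the MRCA is the root of the tree.
Branch lengths along that path: 9 + 8 + 9 + 3 + 2 + 5 + 6 + 9 = 51.

51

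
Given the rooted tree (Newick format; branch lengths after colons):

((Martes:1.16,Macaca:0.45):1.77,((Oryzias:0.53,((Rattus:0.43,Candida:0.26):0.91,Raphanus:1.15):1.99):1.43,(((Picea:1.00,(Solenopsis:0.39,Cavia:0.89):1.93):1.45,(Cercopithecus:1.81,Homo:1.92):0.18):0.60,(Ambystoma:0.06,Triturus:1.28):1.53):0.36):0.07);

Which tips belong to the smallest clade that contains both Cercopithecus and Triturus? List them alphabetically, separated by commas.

Ambystoma, Cavia, Cercopithecus, Homo, Picea, Solenopsis, Triturus

Tracing Cercopithecus: it sits inside (Cercopithecus,Homo).
Tracing Triturus: it sits inside (Ambystoma,Triturus).
The smallest clade enclosing both is (((Picea,(Solenopsis,Cavia)),(Cercopithecus,Homo)),(Ambystoma,Triturus)); the answer is its 7 terminal taxa in alphabetical order.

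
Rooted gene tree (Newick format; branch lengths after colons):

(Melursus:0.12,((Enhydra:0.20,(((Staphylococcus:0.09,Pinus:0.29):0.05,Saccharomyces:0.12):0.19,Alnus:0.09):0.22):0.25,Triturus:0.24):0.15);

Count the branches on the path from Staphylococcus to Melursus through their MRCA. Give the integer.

7

The MRCA of Staphylococcus and Melursus is the root of the tree.
From Staphylococcus up to that node: 6 branches. From Melursus up to the same node: 1 branch. Total: 6 + 1 = 7.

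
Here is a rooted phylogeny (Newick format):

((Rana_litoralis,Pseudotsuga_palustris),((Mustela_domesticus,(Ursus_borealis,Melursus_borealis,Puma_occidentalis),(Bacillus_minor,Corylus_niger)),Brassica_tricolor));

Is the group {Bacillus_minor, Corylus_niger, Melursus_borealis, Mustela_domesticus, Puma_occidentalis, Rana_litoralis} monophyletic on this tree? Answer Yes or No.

The MRCA of the listed taxa is the root, so the smallest clade containing them is the whole tree.
That clade also contains Brassica_tricolor, Pseudotsuga_palustris, Ursus_borealis, which are not in the proposed group, so the group is not monophyletic.

No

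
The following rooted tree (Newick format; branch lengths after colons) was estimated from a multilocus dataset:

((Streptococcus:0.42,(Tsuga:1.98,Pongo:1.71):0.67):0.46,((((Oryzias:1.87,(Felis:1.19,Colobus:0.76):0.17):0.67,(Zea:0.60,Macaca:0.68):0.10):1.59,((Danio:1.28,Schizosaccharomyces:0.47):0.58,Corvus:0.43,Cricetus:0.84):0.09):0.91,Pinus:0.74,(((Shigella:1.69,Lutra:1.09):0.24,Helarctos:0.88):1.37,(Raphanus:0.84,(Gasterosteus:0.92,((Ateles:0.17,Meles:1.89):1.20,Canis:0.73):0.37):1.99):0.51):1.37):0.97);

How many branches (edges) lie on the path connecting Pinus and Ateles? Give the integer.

The MRCA of Pinus and Ateles is the node subtending ((((Oryzias,(Felis,Colobus)),(Zea,Macaca)),((Danio,Schizosaccharomyces),Corvus,Cricetus)),Pinus,(((Shigella,Lutra),Helarctos),(Raphanus,(Gasterosteus,((Ateles,Meles),Canis))))).
From Pinus up to that node: 1 branch. From Ateles up to the same node: 6 branches. Total: 1 + 6 = 7.

7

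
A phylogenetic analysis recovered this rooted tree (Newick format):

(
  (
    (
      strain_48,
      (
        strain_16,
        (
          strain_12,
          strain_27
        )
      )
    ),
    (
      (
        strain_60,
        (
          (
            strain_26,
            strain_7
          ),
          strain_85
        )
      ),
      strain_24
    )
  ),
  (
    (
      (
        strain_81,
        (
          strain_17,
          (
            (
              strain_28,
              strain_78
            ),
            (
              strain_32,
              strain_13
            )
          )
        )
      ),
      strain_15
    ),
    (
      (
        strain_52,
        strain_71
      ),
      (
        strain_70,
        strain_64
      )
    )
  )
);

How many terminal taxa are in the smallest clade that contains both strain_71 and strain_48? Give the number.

20

The MRCA of strain_71 and strain_48 is the root, so the clade is the entire tree.
That clade contains 20 terminal taxa: strain_12, strain_13, strain_15, strain_16, strain_17, strain_24, strain_26, strain_27, strain_28, strain_32, strain_48, strain_52, strain_60, strain_64, strain_7, strain_70, strain_71, strain_78, strain_81, strain_85.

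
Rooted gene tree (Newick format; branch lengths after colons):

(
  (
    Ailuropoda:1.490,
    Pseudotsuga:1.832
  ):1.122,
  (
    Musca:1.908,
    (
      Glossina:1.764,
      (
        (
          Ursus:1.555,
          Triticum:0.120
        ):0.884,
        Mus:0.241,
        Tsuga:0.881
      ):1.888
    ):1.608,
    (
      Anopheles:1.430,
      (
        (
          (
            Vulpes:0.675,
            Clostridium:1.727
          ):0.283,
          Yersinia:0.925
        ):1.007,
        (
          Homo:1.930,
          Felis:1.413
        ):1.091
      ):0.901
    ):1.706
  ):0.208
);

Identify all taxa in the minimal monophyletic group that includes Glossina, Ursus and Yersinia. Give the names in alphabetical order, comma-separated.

Tracing Glossina: it sits inside (Glossina,((Ursus,Triticum),Mus,Tsuga)).
Tracing Ursus: it sits inside (Ursus,Triticum).
Tracing Yersinia: it sits inside ((Vulpes,Clostridium),Yersinia).
The smallest clade enclosing all 3 is (Musca,(Glossina,((Ursus,Triticum),Mus,Tsuga)),(Anopheles,(((Vulpes,Clostridium),Yersinia),(Homo,Felis)))); the answer is its 12 terminal taxa in alphabetical order.

Anopheles, Clostridium, Felis, Glossina, Homo, Mus, Musca, Triticum, Tsuga, Ursus, Vulpes, Yersinia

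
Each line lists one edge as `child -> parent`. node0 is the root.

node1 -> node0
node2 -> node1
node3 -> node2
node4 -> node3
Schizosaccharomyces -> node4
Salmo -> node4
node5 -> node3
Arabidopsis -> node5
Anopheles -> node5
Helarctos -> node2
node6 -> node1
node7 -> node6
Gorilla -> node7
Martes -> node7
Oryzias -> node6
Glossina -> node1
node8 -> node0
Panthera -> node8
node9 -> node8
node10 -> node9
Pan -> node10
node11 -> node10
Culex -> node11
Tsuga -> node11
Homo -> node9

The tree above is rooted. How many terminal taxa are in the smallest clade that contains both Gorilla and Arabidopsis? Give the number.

The MRCA of Gorilla and Arabidopsis is the node subtending ((((Schizosaccharomyces,Salmo),(Arabidopsis,Anopheles)),Helarctos),((Gorilla,Martes),Oryzias),Glossina).
That clade contains 9 terminal taxa: Anopheles, Arabidopsis, Glossina, Gorilla, Helarctos, Martes, Oryzias, Salmo, Schizosaccharomyces.

9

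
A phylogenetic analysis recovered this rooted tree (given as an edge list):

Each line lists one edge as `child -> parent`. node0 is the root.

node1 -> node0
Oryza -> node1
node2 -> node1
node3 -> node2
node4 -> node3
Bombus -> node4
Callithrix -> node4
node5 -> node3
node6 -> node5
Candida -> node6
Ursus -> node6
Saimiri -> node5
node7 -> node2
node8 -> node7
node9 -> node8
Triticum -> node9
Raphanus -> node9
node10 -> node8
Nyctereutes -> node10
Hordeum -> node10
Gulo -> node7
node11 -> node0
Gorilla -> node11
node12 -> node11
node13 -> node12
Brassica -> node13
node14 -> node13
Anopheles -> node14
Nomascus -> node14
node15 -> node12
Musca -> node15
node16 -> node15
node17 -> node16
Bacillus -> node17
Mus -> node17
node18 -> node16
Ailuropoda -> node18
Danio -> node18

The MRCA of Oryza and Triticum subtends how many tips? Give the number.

11

The MRCA of Oryza and Triticum is the node subtending (Oryza,(((Bombus,Callithrix),((Candida,Ursus),Saimiri)),(((Triticum,Raphanus),(Nyctereutes,Hordeum)),Gulo))).
That clade contains 11 terminal taxa: Bombus, Callithrix, Candida, Gulo, Hordeum, Nyctereutes, Oryza, Raphanus, Saimiri, Triticum, Ursus.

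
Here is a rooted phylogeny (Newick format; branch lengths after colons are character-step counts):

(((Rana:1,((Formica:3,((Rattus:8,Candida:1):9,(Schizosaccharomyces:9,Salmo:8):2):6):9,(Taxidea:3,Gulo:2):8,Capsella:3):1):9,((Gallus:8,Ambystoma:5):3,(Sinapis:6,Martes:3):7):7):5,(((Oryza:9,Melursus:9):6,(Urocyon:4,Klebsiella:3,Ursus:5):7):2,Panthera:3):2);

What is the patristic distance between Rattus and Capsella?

35

The path runs Rattus → … → MRCA → … → Capsella; the MRCA is the node subtending ((Formica,((Rattus,Candida),(Schizosaccharomyces,Salmo))),(Taxidea,Gulo),Capsella).
Branch lengths along that path: 8 + 9 + 6 + 9 + 3 = 35.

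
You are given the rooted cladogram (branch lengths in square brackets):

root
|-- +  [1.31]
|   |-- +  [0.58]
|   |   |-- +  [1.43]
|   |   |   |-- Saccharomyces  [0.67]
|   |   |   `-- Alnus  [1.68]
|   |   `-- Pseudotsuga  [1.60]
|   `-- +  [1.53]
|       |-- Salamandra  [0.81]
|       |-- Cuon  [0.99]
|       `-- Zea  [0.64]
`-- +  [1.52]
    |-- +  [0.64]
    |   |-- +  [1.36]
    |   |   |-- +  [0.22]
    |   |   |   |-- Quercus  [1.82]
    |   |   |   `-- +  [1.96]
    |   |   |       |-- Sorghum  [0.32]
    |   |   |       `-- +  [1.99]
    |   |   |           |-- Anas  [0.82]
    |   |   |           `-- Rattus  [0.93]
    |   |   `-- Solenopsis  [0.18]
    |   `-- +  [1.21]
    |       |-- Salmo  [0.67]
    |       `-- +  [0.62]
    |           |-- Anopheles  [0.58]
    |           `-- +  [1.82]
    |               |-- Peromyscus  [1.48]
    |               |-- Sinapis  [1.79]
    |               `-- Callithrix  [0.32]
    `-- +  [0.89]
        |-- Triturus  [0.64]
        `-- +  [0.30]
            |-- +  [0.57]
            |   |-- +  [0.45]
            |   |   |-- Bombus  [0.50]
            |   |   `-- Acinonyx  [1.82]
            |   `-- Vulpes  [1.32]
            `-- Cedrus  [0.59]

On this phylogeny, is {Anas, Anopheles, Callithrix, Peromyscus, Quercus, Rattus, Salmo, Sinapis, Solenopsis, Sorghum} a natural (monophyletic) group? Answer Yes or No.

The most recent common ancestor of these taxa subtends (((Quercus,(Sorghum,(Anas,Rattus))),Solenopsis),(Salmo,(Anopheles,(Peromyscus,Sinapis,Callithrix)))).
That clade has exactly 10 tips — every listed taxon and nothing else — so the group is monophyletic.

Yes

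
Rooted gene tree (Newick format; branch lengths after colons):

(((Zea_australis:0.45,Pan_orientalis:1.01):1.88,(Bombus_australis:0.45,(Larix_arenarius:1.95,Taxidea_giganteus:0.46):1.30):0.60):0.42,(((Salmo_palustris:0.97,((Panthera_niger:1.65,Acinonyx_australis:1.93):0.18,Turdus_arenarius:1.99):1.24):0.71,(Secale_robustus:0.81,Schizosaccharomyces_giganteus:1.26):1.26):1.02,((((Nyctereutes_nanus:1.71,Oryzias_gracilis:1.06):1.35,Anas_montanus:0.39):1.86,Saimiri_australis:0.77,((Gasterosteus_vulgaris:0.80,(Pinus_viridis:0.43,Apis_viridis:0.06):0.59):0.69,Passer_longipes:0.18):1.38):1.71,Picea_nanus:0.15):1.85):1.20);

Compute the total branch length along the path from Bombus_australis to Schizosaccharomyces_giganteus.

The path runs Bombus_australis → … → MRCA → … → Schizosaccharomyces_giganteus; the MRCA is the root of the tree.
Branch lengths along that path: 0.45 + 0.60 + 0.42 + 1.20 + 1.02 + 1.26 + 1.26 = 6.21.

6.21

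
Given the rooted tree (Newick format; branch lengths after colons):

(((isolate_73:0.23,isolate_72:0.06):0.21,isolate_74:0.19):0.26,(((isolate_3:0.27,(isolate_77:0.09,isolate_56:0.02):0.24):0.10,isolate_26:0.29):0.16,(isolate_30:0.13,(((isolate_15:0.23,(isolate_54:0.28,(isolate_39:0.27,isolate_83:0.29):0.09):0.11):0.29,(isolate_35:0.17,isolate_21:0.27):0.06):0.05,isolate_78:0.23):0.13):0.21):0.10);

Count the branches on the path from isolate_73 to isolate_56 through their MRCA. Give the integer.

The MRCA of isolate_73 and isolate_56 is the root of the tree.
From isolate_73 up to that node: 3 branches. From isolate_56 up to the same node: 5 branches. Total: 3 + 5 = 8.

8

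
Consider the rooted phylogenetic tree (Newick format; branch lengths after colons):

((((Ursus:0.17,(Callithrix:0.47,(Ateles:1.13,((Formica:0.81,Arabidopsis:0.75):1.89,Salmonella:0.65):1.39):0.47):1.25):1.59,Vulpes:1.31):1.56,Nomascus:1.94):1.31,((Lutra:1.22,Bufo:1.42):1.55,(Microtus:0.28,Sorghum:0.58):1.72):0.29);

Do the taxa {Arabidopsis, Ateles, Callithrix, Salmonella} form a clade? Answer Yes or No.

The MRCA of the listed taxa subtends (Callithrix,(Ateles,((Formica,Arabidopsis),Salmonella))).
That clade also contains Formica, which is not in the proposed group, so the group is not monophyletic.

No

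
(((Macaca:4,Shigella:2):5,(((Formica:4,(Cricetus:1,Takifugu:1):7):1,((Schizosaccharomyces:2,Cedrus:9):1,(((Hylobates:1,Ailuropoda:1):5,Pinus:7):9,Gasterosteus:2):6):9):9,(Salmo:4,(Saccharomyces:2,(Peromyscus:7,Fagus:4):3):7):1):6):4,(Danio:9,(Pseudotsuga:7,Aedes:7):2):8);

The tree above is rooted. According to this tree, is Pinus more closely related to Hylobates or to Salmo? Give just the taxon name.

Hylobates

The MRCA of Pinus and Hylobates subtends ((Hylobates,Ailuropoda),Pinus) (3 taxa).
The MRCA of Pinus and Salmo subtends (((Formica,(Cricetus,Takifugu)),((Schizosaccharomyces,Cedrus),(((Hylobates,Ailuropoda),Pinus),Gasterosteus))),(Salmo,(Saccharomyces,(Peromyscus,Fagus)))) (13 taxa).
The first is nested inside the second, so Pinus shares a more recent common ancestor with Hylobates.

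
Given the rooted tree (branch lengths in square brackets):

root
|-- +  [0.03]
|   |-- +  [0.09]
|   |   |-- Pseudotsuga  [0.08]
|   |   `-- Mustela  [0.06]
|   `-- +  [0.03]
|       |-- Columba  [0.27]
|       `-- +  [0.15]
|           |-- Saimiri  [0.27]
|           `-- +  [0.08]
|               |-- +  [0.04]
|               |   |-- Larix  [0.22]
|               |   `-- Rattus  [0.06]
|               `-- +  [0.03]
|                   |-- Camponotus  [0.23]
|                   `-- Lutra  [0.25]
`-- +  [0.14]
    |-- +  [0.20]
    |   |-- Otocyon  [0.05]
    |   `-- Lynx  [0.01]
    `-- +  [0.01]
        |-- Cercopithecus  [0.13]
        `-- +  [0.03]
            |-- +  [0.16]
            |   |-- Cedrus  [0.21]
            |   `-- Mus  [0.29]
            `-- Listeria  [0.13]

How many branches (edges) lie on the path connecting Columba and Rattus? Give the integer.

The MRCA of Columba and Rattus is the node subtending (Columba,(Saimiri,((Larix,Rattus),(Camponotus,Lutra)))).
From Columba up to that node: 1 branch. From Rattus up to the same node: 4 branches. Total: 1 + 4 = 5.

5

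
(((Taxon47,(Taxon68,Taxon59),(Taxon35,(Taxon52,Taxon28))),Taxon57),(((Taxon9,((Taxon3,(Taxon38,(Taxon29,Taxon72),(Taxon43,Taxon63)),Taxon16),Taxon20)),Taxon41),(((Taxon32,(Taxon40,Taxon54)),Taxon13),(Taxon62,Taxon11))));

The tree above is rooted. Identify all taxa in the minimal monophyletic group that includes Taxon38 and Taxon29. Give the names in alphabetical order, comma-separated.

Tracing Taxon38: it sits inside (Taxon38,(Taxon29,Taxon72),(Taxon43,Taxon63)).
Tracing Taxon29: it sits inside (Taxon29,Taxon72).
The smallest clade enclosing both is (Taxon38,(Taxon29,Taxon72),(Taxon43,Taxon63)); the answer is its 5 terminal taxa in alphabetical order.

Taxon29, Taxon38, Taxon43, Taxon63, Taxon72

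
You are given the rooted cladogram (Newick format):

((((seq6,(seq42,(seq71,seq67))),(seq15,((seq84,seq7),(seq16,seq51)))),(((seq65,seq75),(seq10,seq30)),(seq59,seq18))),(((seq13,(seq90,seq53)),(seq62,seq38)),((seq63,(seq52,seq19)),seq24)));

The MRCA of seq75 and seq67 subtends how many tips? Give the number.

15

The MRCA of seq75 and seq67 is the node subtending (((seq6,(seq42,(seq71,seq67))),(seq15,((seq84,seq7),(seq16,seq51)))),(((seq65,seq75),(seq10,seq30)),(seq59,seq18))).
That clade contains 15 terminal taxa: seq10, seq15, seq16, seq18, seq30, seq42, seq51, seq59, seq6, seq65, seq67, seq7, seq71, seq75, seq84.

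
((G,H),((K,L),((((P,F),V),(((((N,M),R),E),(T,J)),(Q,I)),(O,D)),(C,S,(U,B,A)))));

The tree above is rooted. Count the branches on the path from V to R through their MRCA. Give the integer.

The MRCA of V and R is the node subtending (((P,F),V),(((((N,M),R),E),(T,J)),(Q,I)),(O,D)).
From V up to that node: 2 branches. From R up to the same node: 5 branches. Total: 2 + 5 = 7.

7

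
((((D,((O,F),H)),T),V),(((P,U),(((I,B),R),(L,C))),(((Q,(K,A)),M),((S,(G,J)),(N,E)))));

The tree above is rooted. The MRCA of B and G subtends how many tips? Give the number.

16

The MRCA of B and G is the node subtending (((P,U),(((I,B),R),(L,C))),(((Q,(K,A)),M),((S,(G,J)),(N,E)))).
That clade contains 16 terminal taxa: A, B, C, E, G, I, J, K, L, M, N, P, Q, R, S, U.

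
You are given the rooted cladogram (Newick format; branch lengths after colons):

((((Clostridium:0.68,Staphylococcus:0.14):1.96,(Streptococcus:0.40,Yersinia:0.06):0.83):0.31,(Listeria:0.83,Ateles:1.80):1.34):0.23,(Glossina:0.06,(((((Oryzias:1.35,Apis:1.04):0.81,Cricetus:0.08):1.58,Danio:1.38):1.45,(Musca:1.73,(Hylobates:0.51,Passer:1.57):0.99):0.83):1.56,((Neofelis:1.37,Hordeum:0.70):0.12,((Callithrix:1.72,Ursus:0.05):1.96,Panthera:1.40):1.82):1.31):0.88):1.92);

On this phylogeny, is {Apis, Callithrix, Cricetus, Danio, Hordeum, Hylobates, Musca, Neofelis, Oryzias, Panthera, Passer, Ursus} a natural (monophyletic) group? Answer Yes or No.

The most recent common ancestor of these taxa subtends (((((Oryzias,Apis),Cricetus),Danio),(Musca,(Hylobates,Passer))),((Neofelis,Hordeum),((Callithrix,Ursus),Panthera))).
That clade has exactly 12 tips — every listed taxon and nothing else — so the group is monophyletic.

Yes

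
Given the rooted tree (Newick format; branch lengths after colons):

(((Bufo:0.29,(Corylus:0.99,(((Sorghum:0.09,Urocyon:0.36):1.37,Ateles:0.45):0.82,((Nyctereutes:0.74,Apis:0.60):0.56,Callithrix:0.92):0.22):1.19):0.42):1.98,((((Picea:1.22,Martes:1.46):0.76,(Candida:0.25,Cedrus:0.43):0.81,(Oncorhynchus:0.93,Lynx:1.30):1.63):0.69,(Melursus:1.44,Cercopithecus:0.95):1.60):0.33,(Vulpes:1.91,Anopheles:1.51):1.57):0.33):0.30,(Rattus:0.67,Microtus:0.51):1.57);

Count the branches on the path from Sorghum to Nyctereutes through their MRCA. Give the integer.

The MRCA of Sorghum and Nyctereutes is the node subtending (((Sorghum,Urocyon),Ateles),((Nyctereutes,Apis),Callithrix)).
From Sorghum up to that node: 3 branches. From Nyctereutes up to the same node: 3 branches. Total: 3 + 3 = 6.

6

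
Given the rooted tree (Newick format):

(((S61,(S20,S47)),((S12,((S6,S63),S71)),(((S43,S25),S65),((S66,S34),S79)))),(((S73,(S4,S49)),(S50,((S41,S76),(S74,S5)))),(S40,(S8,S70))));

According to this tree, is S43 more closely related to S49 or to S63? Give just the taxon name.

S63

The MRCA of S43 and S63 subtends ((S12,((S6,S63),S71)),(((S43,S25),S65),((S66,S34),S79))) (10 taxa).
The MRCA of S43 and S49 is the root, subtending the entire tree (24 taxa).
The first is nested inside the second, so S43 shares a more recent common ancestor with S63.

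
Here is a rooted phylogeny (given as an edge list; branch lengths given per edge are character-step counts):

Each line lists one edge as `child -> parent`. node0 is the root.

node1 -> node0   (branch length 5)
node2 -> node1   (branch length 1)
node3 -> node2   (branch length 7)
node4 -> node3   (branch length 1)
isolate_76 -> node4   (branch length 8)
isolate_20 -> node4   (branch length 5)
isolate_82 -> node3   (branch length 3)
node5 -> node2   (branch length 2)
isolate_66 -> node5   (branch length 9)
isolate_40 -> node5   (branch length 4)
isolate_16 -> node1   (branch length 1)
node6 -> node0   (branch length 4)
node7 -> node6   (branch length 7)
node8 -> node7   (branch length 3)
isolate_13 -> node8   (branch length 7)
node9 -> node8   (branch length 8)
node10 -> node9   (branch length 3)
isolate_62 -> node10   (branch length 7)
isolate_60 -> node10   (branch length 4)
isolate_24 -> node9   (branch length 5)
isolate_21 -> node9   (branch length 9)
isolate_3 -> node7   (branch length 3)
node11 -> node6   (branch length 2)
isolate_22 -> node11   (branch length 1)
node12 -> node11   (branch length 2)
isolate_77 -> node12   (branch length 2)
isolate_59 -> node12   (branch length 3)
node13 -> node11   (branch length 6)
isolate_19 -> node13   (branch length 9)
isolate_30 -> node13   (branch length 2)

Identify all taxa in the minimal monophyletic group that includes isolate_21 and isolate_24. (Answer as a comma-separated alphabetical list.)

isolate_21, isolate_24, isolate_60, isolate_62

Tracing isolate_21: it sits inside ((isolate_62,isolate_60),isolate_24,isolate_21).
Tracing isolate_24: it sits inside ((isolate_62,isolate_60),isolate_24,isolate_21).
The smallest clade enclosing both is ((isolate_62,isolate_60),isolate_24,isolate_21); the answer is its 4 terminal taxa in alphabetical order.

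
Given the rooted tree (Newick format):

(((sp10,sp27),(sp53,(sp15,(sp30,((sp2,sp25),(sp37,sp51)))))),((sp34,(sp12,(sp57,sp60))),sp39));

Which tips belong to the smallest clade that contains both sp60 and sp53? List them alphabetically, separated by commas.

Tracing sp60: it sits inside (sp57,sp60).
Tracing sp53: it sits inside (sp53,(sp15,(sp30,((sp2,sp25),(sp37,sp51))))).
The smallest clade enclosing both is the whole tree (their MRCA is the root), so the answer is all 14 tips in alphabetical order.

sp10, sp12, sp15, sp2, sp25, sp27, sp30, sp34, sp37, sp39, sp51, sp53, sp57, sp60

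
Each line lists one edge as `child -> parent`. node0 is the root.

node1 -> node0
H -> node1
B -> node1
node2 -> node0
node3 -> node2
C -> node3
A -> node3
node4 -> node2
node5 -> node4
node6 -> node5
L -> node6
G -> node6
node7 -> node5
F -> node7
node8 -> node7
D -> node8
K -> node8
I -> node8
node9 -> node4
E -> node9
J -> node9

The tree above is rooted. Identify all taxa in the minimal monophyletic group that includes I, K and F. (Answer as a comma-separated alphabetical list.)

D, F, I, K

Tracing I: it sits inside (D,K,I).
Tracing K: it sits inside (D,K,I).
Tracing F: it sits inside (F,(D,K,I)).
The smallest clade enclosing all 3 is (F,(D,K,I)); the answer is its 4 terminal taxa in alphabetical order.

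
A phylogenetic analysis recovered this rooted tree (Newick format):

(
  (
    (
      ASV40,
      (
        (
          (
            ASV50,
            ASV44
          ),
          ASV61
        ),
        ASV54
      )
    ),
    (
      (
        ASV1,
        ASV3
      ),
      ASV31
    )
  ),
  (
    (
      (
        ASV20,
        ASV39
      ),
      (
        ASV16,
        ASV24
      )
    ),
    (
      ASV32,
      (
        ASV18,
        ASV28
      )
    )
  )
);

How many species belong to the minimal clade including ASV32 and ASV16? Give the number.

7

The MRCA of ASV32 and ASV16 is the node subtending (((ASV20,ASV39),(ASV16,ASV24)),(ASV32,(ASV18,ASV28))).
That clade contains 7 terminal taxa: ASV16, ASV18, ASV20, ASV24, ASV28, ASV32, ASV39.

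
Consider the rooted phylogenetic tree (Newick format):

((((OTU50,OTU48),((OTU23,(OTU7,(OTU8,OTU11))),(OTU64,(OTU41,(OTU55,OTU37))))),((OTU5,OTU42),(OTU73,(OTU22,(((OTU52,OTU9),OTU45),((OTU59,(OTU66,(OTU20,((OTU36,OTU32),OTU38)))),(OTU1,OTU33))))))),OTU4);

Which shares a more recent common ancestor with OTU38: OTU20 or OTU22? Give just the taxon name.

The MRCA of OTU38 and OTU20 subtends (OTU20,((OTU36,OTU32),OTU38)) (4 taxa).
The MRCA of OTU38 and OTU22 subtends (OTU22,(((OTU52,OTU9),OTU45),((OTU59,(OTU66,(OTU20,((OTU36,OTU32),OTU38)))),(OTU1,OTU33)))) (12 taxa).
The first is nested inside the second, so OTU38 shares a more recent common ancestor with OTU20.

OTU20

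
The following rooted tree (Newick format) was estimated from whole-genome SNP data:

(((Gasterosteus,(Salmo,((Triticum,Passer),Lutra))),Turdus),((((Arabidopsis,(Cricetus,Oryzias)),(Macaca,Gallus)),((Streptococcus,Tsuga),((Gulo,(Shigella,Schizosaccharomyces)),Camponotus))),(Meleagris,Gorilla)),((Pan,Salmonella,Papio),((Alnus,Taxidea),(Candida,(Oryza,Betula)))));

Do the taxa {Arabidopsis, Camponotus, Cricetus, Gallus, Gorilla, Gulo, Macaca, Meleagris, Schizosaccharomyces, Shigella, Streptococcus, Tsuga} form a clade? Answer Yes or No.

The MRCA of the listed taxa subtends ((((Arabidopsis,(Cricetus,Oryzias)),(Macaca,Gallus)),((Streptococcus,Tsuga),((Gulo,(Shigella,Schizosaccharomyces)),Camponotus))),(Meleagris,Gorilla)).
That clade also contains Oryzias, which is not in the proposed group, so the group is not monophyletic.

No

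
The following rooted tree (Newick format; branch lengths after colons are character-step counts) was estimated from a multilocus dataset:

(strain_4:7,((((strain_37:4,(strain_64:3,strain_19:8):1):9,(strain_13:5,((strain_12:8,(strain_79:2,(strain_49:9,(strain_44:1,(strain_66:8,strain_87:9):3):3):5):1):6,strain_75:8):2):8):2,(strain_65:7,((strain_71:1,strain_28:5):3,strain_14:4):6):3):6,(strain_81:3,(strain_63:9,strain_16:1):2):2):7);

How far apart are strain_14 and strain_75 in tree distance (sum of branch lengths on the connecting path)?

33

The path runs strain_14 → … → MRCA → … → strain_75; the MRCA is the node subtending (((strain_37,(strain_64,strain_19)),(strain_13,((strain_12,(strain_79,(strain_49,(strain_44,(strain_66,strain_87))))),strain_75))),(strain_65,((strain_71,strain_28),strain_14))).
Branch lengths along that path: 4 + 6 + 3 + 2 + 8 + 2 + 8 = 33.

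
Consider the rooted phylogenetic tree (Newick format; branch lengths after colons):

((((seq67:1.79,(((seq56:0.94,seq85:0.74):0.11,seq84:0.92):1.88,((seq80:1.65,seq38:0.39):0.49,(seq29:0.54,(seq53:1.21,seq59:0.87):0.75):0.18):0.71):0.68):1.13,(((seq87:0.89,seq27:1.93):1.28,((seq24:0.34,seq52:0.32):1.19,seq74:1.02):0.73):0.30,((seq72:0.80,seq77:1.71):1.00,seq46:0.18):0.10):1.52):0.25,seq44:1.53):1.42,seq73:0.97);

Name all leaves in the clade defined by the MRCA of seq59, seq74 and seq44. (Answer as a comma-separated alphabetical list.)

seq24, seq27, seq29, seq38, seq44, seq46, seq52, seq53, seq56, seq59, seq67, seq72, seq74, seq77, seq80, seq84, seq85, seq87

Tracing seq59: it sits inside (seq53,seq59).
Tracing seq74: it sits inside ((seq24,seq52),seq74).
Tracing seq44: it sits inside (((seq67,(((seq56,seq85),seq84),((seq80,seq38),(seq29,(seq53,seq59))))),(((seq87,seq27),((seq24,seq52),seq74)),((seq72,seq77),seq46))),seq44).
The smallest clade enclosing all 3 is (((seq67,(((seq56,seq85),seq84),((seq80,seq38),(seq29,(seq53,seq59))))),(((seq87,seq27),((seq24,seq52),seq74)),((seq72,seq77),seq46))),seq44); the answer is its 18 terminal taxa in alphabetical order.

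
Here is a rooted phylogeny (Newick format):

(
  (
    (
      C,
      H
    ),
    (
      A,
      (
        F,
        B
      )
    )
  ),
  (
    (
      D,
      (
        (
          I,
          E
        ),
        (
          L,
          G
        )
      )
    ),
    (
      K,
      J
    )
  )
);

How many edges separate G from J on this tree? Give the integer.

6

The MRCA of G and J is the node subtending ((D,((I,E),(L,G))),(K,J)).
From G up to that node: 4 branches. From J up to the same node: 2 branches. Total: 4 + 2 = 6.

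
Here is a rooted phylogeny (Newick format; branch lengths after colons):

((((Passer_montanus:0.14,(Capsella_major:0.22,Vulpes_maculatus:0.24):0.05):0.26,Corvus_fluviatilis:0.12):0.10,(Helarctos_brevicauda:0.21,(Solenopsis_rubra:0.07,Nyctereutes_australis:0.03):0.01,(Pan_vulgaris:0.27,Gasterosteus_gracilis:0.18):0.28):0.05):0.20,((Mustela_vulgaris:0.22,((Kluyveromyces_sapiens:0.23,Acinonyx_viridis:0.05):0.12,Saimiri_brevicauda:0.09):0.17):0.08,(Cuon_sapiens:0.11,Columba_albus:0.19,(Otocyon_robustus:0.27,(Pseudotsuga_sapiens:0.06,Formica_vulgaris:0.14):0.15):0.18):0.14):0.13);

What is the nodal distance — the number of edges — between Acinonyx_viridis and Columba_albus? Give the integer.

6

The MRCA of Acinonyx_viridis and Columba_albus is the node subtending ((Mustela_vulgaris,((Kluyveromyces_sapiens,Acinonyx_viridis),Saimiri_brevicauda)),(Cuon_sapiens,Columba_albus,(Otocyon_robustus,(Pseudotsuga_sapiens,Formica_vulgaris)))).
From Acinonyx_viridis up to that node: 4 branches. From Columba_albus up to the same node: 2 branches. Total: 4 + 2 = 6.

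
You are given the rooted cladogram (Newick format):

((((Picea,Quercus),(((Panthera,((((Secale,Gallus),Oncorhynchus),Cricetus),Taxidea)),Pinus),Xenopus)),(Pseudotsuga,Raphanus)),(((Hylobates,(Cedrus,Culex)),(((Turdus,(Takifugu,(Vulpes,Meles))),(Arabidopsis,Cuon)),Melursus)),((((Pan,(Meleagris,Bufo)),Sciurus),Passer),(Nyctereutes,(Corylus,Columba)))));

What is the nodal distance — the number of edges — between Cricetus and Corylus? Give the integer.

The MRCA of Cricetus and Corylus is the root of the tree.
From Cricetus up to that node: 8 branches. From Corylus up to the same node: 5 branches. Total: 8 + 5 = 13.

13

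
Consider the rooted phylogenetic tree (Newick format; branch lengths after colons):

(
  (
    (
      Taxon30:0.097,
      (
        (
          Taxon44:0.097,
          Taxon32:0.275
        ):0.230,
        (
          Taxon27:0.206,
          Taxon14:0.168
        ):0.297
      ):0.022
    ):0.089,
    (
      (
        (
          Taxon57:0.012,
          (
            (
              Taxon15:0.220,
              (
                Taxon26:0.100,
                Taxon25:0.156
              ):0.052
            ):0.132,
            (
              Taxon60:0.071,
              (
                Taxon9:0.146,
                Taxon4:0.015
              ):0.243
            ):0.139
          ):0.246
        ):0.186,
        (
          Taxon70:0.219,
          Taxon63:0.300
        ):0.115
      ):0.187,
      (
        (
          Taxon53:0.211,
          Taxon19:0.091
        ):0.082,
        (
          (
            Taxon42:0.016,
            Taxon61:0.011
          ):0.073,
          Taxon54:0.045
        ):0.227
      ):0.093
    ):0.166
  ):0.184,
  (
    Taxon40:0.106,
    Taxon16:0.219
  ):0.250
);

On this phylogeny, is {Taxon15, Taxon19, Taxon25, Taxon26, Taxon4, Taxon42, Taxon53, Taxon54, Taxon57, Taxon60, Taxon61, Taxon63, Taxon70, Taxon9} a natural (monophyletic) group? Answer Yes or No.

Yes

The most recent common ancestor of these taxa subtends (((Taxon57,((Taxon15,(Taxon26,Taxon25)),(Taxon60,(Taxon9,Taxon4)))),(Taxon70,Taxon63)),((Taxon53,Taxon19),((Taxon42,Taxon61),Taxon54))).
That clade has exactly 14 tips — every listed taxon and nothing else — so the group is monophyletic.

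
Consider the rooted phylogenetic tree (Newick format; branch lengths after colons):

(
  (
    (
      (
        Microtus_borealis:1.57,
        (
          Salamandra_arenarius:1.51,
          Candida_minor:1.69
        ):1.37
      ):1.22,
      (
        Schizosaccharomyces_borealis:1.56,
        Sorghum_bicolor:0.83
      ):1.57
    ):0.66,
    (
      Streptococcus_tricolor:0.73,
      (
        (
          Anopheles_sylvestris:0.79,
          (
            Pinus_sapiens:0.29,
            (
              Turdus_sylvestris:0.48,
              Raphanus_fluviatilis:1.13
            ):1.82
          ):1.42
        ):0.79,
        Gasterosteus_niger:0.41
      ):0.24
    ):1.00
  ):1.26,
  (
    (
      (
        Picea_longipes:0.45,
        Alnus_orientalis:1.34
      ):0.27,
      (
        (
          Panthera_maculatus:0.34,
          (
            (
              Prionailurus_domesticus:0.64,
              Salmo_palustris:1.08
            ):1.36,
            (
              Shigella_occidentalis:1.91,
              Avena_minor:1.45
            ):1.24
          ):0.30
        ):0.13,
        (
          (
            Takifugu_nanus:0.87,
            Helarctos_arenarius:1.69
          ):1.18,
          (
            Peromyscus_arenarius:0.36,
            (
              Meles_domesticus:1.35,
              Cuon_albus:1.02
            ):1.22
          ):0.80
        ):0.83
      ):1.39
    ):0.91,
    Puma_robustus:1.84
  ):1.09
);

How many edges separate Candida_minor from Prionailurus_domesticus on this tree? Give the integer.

The MRCA of Candida_minor and Prionailurus_domesticus is the root of the tree.
From Candida_minor up to that node: 5 branches. From Prionailurus_domesticus up to the same node: 7 branches. Total: 5 + 7 = 12.

12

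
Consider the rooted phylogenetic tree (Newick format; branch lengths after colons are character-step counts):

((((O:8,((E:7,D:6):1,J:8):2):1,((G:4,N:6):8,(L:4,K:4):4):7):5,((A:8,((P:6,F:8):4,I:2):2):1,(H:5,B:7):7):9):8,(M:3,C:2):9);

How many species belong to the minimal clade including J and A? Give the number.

The MRCA of J and A is the node subtending (((O,((E,D),J)),((G,N),(L,K))),((A,((P,F),I)),(H,B))).
That clade contains 14 terminal taxa: A, B, D, E, F, G, H, I, J, K, L, N, O, P.

14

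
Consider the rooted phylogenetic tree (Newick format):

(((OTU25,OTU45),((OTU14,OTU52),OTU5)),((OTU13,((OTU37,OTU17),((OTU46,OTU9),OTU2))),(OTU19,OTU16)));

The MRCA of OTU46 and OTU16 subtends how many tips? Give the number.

The MRCA of OTU46 and OTU16 is the node subtending ((OTU13,((OTU37,OTU17),((OTU46,OTU9),OTU2))),(OTU19,OTU16)).
That clade contains 8 terminal taxa: OTU13, OTU16, OTU17, OTU19, OTU2, OTU37, OTU46, OTU9.

8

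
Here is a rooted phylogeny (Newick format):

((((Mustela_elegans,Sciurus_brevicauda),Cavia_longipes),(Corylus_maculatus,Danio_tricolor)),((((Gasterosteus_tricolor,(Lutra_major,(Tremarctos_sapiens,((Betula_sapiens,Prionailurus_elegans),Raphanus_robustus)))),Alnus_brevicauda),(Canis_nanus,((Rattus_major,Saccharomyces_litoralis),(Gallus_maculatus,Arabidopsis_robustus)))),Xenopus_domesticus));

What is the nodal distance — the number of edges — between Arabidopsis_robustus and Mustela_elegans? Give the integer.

10

The MRCA of Arabidopsis_robustus and Mustela_elegans is the root of the tree.
From Arabidopsis_robustus up to that node: 6 branches. From Mustela_elegans up to the same node: 4 branches. Total: 6 + 4 = 10.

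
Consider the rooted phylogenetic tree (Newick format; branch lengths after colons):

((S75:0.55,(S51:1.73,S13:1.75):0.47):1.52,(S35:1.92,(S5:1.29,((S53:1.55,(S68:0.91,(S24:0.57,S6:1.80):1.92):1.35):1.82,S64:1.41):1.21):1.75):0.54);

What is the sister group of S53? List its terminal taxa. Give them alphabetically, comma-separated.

S53 attaches to the tree at the node subtending (S53,(S68,(S24,S6))).
The other lineage descending from that same node — the sister group — is (S68,(S24,S6)); its 3 tips in alphabetical order are the answer.

S24, S6, S68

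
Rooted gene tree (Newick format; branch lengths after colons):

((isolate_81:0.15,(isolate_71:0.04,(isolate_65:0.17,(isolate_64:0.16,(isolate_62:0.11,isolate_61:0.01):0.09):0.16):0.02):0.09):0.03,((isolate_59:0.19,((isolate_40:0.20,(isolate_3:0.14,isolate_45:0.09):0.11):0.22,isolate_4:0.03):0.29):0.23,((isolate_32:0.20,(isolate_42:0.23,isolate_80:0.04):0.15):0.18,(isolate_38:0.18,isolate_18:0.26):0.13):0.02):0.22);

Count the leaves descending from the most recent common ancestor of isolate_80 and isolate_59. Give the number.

10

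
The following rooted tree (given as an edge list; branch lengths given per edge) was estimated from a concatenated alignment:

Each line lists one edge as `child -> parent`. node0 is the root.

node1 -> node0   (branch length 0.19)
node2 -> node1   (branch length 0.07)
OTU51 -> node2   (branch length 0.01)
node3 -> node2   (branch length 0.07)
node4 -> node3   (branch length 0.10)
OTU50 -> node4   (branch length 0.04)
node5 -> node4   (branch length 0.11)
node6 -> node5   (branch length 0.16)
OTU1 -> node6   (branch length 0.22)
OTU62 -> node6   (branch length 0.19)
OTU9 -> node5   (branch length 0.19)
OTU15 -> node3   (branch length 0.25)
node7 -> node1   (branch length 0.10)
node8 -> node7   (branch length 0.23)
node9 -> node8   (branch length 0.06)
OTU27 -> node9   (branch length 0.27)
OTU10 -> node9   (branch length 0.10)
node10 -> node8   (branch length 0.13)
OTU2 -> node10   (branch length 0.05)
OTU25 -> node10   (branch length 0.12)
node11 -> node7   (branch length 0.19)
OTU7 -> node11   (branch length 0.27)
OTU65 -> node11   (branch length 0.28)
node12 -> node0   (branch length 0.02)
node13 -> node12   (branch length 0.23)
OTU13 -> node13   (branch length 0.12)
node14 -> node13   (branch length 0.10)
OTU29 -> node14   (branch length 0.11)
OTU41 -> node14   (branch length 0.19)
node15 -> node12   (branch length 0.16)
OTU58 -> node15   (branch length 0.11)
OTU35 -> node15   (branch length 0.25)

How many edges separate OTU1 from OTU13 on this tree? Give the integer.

10

The MRCA of OTU1 and OTU13 is the root of the tree.
From OTU1 up to that node: 7 branches. From OTU13 up to the same node: 3 branches. Total: 7 + 3 = 10.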